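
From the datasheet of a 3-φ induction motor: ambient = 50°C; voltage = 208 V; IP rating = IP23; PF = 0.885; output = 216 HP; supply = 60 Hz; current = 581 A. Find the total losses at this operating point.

24.1 kW

P_in = √3·V·I·cosφ = 1.732×208×581×0.885 = 185238 W
P_out = 216×746 = 161136 W
Losses = P_in − P_out = 185238 − 161136 = 24102 W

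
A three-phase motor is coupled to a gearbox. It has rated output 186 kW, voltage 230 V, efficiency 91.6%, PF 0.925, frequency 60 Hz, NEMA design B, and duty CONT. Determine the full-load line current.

551 A

P_out = 186 kW = 186000 W
P_in = P_out / η = 186000 / 0.916 = 203057 W
I_L = P_in / (√3·V_L·cosφ) = 203057 / (1.732 × 230 × 0.925) = 551 A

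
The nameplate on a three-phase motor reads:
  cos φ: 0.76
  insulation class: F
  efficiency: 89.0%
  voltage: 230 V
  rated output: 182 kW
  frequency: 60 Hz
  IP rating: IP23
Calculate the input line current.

P_out = 182 kW = 182000 W
P_in = P_out / η = 182000 / 0.890 = 204494 W
I_L = P_in / (√3·V_L·cosφ) = 204494 / (1.732 × 230 × 0.76) = 675 A

675 A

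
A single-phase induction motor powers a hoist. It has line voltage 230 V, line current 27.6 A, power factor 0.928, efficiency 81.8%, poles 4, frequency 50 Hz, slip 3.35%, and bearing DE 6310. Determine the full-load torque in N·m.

31.7 N·m

P_in = V·I·cosφ = 230 × 27.6 × 0.928 = 5891 W
P_out = η·P_in = 0.818 × 5891 = 4819 W
n_s = 120×50/4 = 1500 rpm; n = 1500×(1−0.0335) = 1450 rpm
ω = 2π×1450/60 = 151.8 rad/s
τ = P_out/ω = 4819/151.8 = 31.7 N·m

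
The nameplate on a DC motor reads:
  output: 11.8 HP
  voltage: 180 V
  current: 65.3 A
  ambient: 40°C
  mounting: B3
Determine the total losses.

P_in = V·I = 180×65.3 = 11754 W
P_out = 11.8×746 = 8803 W
Losses = P_in − P_out = 11754 − 8803 = 2951 W

2950 W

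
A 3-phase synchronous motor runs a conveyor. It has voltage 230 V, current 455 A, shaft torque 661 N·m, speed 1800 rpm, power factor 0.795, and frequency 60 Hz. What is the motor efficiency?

86.5 %

ω = 2π × 1800/60 = 188.5 rad/s; P_out = τω = 661 × 188.5 = 124599 W
P_in = √3·V_L·I_L·cosφ = 1.732 × 230 × 455 × 0.795 = 144097 W
η = P_out / P_in = 124599 / 144097 = 0.865 = 86.5%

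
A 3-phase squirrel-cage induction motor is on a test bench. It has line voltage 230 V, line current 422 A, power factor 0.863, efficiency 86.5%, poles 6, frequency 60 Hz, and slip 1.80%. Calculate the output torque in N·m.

P_in = √3·V·I·cosφ = 1.732 × 230 × 422 × 0.863 = 145077 W
P_out = η·P_in = 0.865 × 145077 = 125492 W
n_s = 120×60/6 = 1200 rpm; n = 1200×(1−0.018) = 1178 rpm
ω = 2π×1178/60 = 123.4 rad/s
τ = P_out/ω = 125492/123.4 = 1020 N·m

1020 N·m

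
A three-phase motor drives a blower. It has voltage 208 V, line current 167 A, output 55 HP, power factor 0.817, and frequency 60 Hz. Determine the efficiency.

83.5 %

P_out = 55 × 746 = 41030 W
P_in = √3·V_L·I_L·cosφ = 1.732 × 208 × 167 × 0.817 = 49153 W
η = P_out / P_in = 41030 / 49153 = 0.835 = 83.5%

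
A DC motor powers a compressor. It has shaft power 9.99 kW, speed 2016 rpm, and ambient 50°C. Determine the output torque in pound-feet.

ω = 2π × 2016/60 = 211.1 rad/s
τ = P/ω = 9990/211.1 = 47.32 N·m
In lb·ft: 47.32/1.356 = 34.9 lb·ft

34.9 lb·ft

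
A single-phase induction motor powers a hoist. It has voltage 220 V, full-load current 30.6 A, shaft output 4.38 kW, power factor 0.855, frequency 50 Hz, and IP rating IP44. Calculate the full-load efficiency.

76.1 %

P_out = 4.38 kW = 4380 W
P_in = V·I·cosφ = 220 × 30.6 × 0.855 = 5756 W
η = P_out / P_in = 4380 / 5756 = 0.761 = 76.1%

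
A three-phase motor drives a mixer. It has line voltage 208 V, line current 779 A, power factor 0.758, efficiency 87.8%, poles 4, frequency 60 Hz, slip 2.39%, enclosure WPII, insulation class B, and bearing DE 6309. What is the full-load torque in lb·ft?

P_in = √3·V·I·cosφ = 1.732 × 208 × 779 × 0.758 = 212725 W
P_out = η·P_in = 0.878 × 212725 = 186773 W
n_s = 120×60/4 = 1800 rpm; n = 1800×(1−0.0239) = 1757 rpm
ω = 2π×1757/60 = 184 rad/s
τ = P_out/ω = 186773/184 = 1015 N·m
In lb·ft: 1015/1.356 = 749 lb·ft

749 lb·ft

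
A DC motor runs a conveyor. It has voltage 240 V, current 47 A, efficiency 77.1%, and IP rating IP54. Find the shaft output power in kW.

P_in = V·I = 240 × 47 = 11280 W
P_out = η·P_in = 0.771 × 11280 = 8697 W

8.7 kW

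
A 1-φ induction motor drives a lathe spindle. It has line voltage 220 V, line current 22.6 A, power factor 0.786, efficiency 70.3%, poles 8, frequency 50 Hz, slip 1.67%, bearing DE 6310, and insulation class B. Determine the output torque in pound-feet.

P_in = V·I·cosφ = 220 × 22.6 × 0.786 = 3908 W
P_out = η·P_in = 0.703 × 3908 = 2747 W
n_s = 120×50/8 = 750 rpm; n = 750×(1−0.0167) = 737 rpm
ω = 2π×737/60 = 77.18 rad/s
τ = P_out/ω = 2747/77.18 = 35.59 N·m
In lb·ft: 35.59/1.356 = 26.2 lb·ft

26.2 lb·ft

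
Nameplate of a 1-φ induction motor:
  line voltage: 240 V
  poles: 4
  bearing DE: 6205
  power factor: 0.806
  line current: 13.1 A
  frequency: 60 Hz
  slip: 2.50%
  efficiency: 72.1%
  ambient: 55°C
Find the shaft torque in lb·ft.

7.33 lb·ft

P_in = V·I·cosφ = 240 × 13.1 × 0.806 = 2534 W
P_out = η·P_in = 0.721 × 2534 = 1827 W
n_s = 120×60/4 = 1800 rpm; n = 1800×(1−0.025) = 1755 rpm
ω = 2π×1755/60 = 183.8 rad/s
τ = P_out/ω = 1827/183.8 = 9.94 N·m
In lb·ft: 9.94/1.356 = 7.33 lb·ft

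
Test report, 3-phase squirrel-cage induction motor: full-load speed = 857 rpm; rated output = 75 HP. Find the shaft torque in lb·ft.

P_out = 75 × 746 = 55950 W
ω = 2π × 857/60 = 89.74 rad/s
τ = P_out/ω = 55950/89.74 = 623.5 N·m
In lb·ft: 623.5/1.356 = 460 lb·ft

460 lb·ft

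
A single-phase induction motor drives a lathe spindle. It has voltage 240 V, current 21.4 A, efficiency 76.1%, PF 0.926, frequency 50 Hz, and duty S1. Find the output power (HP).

P_in = V·I·cosφ = 240 × 21.4 × 0.926 = 4756 W
P_out = η·P_in = 0.761 × 4756 = 3619 W
= 3619/746 = 4.85 HP

4.85 HP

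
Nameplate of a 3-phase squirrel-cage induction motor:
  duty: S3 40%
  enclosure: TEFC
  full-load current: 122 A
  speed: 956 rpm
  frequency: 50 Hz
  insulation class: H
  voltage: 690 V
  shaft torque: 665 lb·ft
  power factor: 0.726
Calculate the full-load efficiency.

τ = 665 lb·ft × 1.356 = 901.7 N·m
ω = 2π × 956/60 = 100.1 rad/s; P_out = τω = 901.7 × 100.1 = 90260 W
P_in = √3·V_L·I_L·cosφ = 1.732 × 690 × 122 × 0.726 = 105851 W
η = P_out / P_in = 90260 / 105851 = 0.853 = 85.3%

85.3 %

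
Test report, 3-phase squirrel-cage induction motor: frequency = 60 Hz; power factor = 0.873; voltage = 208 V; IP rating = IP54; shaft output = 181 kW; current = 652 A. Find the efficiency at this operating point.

88.3 %

P_out = 181 kW = 181000 W
P_in = √3·V_L·I_L·cosφ = 1.732 × 208 × 652 × 0.873 = 205056 W
η = P_out / P_in = 181000 / 205056 = 0.883 = 88.3%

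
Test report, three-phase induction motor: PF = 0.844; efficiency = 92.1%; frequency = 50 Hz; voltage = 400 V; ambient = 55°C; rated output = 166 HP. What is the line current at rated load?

230 A

P_out = 166 × 746 = 123836 W
P_in = P_out / η = 123836 / 0.921 = 134458 W
I_L = P_in / (√3·V_L·cosφ) = 134458 / (1.732 × 400 × 0.844) = 230 A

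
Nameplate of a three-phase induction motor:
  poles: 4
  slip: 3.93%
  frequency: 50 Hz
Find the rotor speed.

1441 rpm

n_s = 120f/p = 120×50/4 = 1500 rpm
n = n_s(1 − s) = 1500 × (1 − 0.0393) = 1441 rpm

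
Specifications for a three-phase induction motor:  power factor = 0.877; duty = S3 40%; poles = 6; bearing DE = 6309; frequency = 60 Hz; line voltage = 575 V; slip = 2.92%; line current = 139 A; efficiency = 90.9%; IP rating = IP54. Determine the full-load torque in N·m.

P_in = √3·V·I·cosφ = 1.732 × 575 × 139 × 0.877 = 121403 W
P_out = η·P_in = 0.909 × 121403 = 110355 W
n_s = 120×60/6 = 1200 rpm; n = 1200×(1−0.0292) = 1165 rpm
ω = 2π×1165/60 = 122 rad/s
τ = P_out/ω = 110355/122 = 905 N·m

905 N·m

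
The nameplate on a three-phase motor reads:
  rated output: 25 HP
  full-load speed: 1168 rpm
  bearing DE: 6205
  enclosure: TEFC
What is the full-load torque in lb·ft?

P_out = 25 × 746 = 18650 W
ω = 2π × 1168/60 = 122.3 rad/s
τ = P_out/ω = 18650/122.3 = 152.5 N·m
In lb·ft: 152.5/1.356 = 112 lb·ft

112 lb·ft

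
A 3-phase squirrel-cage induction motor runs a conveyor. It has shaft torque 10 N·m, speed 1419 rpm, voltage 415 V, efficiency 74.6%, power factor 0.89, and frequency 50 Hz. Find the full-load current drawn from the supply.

ω = 2π×1419/60 = 148.6 rad/s; P_out = τω = 10 × 148.6 = 1486 W
P_in = P_out / η = 1486 / 0.746 = 1992 W
I_L = P_in / (√3·V_L·cosφ) = 1992 / (1.732 × 415 × 0.89) = 3.11 A

3.11 A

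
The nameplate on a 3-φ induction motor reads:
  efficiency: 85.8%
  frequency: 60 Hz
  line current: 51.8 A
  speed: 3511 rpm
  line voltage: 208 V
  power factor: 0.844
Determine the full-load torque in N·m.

P_in = √3·V·I·cosφ = 1.732 × 208 × 51.8 × 0.844 = 15750 W
P_out = η·P_in = 0.858 × 15750 = 13514 W
n = 3511 rpm
ω = 2π×3511/60 = 367.7 rad/s
τ = P_out/ω = 13514/367.7 = 36.8 N·m

36.8 N·m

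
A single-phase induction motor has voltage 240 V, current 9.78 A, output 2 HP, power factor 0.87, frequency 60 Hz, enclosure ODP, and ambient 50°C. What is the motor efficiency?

P_out = 2 × 746 = 1492 W
P_in = V·I·cosφ = 240 × 9.78 × 0.87 = 2042 W
η = P_out / P_in = 1492 / 2042 = 0.731 = 73.1%

73.1 %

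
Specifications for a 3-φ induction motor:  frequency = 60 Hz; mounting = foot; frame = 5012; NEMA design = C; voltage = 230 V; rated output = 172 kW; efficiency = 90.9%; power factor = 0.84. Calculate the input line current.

P_out = 172 kW = 172000 W
P_in = P_out / η = 172000 / 0.909 = 189219 W
I_L = P_in / (√3·V_L·cosφ) = 189219 / (1.732 × 230 × 0.84) = 565 A

565 A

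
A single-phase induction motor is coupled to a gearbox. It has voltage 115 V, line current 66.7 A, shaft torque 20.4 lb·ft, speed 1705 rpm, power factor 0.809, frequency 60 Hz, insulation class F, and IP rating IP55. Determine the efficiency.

τ = 20.4 lb·ft × 1.356 = 27.66 N·m
ω = 2π × 1705/60 = 178.5 rad/s; P_out = τω = 27.66 × 178.5 = 4937 W
P_in = V·I·cosφ = 115 × 66.7 × 0.809 = 6205 W
η = P_out / P_in = 4937 / 6205 = 0.796 = 79.6%

79.6 %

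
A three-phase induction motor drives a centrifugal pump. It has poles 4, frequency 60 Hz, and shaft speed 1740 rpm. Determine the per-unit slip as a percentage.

n_s = 120f/p = 120×60/4 = 1800 rpm
s = (n_s − n)/n_s = (1800 − 1740)/1800 = 0.0333

3.33 %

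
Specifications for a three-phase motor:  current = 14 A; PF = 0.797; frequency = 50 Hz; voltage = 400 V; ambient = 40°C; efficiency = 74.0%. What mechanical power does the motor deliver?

5.72 kW

P_in = √3·V·I·cosφ = 1.732 × 400 × 14 × 0.797 = 7730 W
P_out = η·P_in = 0.74 × 7730 = 5720 W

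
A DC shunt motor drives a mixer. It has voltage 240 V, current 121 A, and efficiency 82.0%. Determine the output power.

23.8 kW

P_in = V·I = 240 × 121 = 29040 W
P_out = η·P_in = 0.82 × 29040 = 23813 W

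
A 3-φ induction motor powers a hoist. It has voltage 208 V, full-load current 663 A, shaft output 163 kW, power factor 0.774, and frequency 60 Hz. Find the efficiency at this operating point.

88.2 %

P_out = 163 kW = 163000 W
P_in = √3·V_L·I_L·cosφ = 1.732 × 208 × 663 × 0.774 = 184870 W
η = P_out / P_in = 163000 / 184870 = 0.882 = 88.2%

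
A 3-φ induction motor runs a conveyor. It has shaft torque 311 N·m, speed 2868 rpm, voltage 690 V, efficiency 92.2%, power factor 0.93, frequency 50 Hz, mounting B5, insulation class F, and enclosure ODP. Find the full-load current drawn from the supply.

91.1 A

ω = 2π×2868/60 = 300.3 rad/s; P_out = τω = 311 × 300.3 = 93393 W
P_in = P_out / η = 93393 / 0.922 = 101294 W
I_L = P_in / (√3·V_L·cosφ) = 101294 / (1.732 × 690 × 0.93) = 91.1 A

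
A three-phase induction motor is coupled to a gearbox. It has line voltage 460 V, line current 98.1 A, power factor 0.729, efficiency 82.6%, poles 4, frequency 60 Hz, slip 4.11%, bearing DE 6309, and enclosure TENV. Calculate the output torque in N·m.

P_in = √3·V·I·cosφ = 1.732 × 460 × 98.1 × 0.729 = 56977 W
P_out = η·P_in = 0.826 × 56977 = 47063 W
n_s = 120×60/4 = 1800 rpm; n = 1800×(1−0.0411) = 1726 rpm
ω = 2π×1726/60 = 180.7 rad/s
τ = P_out/ω = 47063/180.7 = 260 N·m

260 N·m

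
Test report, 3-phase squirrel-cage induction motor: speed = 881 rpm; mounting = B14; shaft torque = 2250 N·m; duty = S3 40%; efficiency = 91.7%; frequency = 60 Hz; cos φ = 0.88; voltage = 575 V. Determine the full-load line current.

ω = 2π×881/60 = 92.26 rad/s; P_out = τω = 2250 × 92.26 = 207585 W
P_in = P_out / η = 207585 / 0.917 = 226374 W
I_L = P_in / (√3·V_L·cosφ) = 226374 / (1.732 × 575 × 0.88) = 258 A

258 A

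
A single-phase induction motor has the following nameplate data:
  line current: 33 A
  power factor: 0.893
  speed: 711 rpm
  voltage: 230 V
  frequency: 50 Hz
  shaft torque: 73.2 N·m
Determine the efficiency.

80.4 %

ω = 2π × 711/60 = 74.46 rad/s; P_out = τω = 73.2 × 74.46 = 5450 W
P_in = V·I·cosφ = 230 × 33 × 0.893 = 6778 W
η = P_out / P_in = 5450 / 6778 = 0.804 = 80.4%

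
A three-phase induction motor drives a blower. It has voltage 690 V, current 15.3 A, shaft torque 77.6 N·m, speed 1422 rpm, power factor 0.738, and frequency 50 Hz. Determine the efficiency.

85.6 %

ω = 2π × 1422/60 = 148.9 rad/s; P_out = τω = 77.6 × 148.9 = 11555 W
P_in = √3·V_L·I_L·cosφ = 1.732 × 690 × 15.3 × 0.738 = 13494 W
η = P_out / P_in = 11555 / 13494 = 0.856 = 85.6%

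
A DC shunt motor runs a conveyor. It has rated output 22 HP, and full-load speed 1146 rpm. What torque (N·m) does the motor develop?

P_out = 22 × 746 = 16412 W
ω = 2π × 1146/60 = 120 rad/s
τ = P_out/ω = 16412/120 = 137 N·m

137 N·m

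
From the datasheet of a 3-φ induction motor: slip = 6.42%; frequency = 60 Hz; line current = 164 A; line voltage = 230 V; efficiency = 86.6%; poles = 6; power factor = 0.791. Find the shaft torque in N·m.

P_in = √3·V·I·cosφ = 1.732 × 230 × 164 × 0.791 = 51677 W
P_out = η·P_in = 0.866 × 51677 = 44752 W
n_s = 120×60/6 = 1200 rpm; n = 1200×(1−0.0642) = 1123 rpm
ω = 2π×1123/60 = 117.6 rad/s
τ = P_out/ω = 44752/117.6 = 381 N·m

381 N·m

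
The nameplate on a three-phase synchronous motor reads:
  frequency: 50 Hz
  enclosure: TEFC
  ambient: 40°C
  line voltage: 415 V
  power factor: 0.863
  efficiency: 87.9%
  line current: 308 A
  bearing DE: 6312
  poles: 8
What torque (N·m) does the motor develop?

P_in = √3·V·I·cosφ = 1.732 × 415 × 308 × 0.863 = 191055 W
P_out = η·P_in = 0.879 × 191055 = 167937 W
n = n_s = 120×50/8 = 750 rpm (synchronous)
ω = 2π×750/60 = 78.54 rad/s
τ = P_out/ω = 167937/78.54 = 2140 N·m

2140 N·m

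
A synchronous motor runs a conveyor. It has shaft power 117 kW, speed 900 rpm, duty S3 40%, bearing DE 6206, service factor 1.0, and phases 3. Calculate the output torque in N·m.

ω = 2π × 900/60 = 94.25 rad/s
τ = P/ω = 117000/94.25 = 1240 N·m

1240 N·m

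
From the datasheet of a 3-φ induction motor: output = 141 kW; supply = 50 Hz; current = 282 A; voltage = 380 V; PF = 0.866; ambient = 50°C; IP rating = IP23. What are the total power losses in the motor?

19.7 kW

P_in = √3·V·I·cosφ = 1.732×380×282×0.866 = 160731 W
P_out = 141000 W
Losses = P_in − P_out = 160731 − 141000 = 19731 W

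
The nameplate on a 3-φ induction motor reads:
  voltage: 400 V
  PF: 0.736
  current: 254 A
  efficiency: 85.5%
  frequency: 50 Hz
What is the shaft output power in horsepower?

P_in = √3·V·I·cosφ = 1.732 × 400 × 254 × 0.736 = 129515 W
P_out = η·P_in = 0.855 × 129515 = 110735 W
= 110735/746 = 148 HP

148 HP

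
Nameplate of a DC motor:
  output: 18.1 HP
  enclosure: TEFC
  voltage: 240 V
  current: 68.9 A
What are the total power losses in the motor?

P_in = V·I = 240×68.9 = 16536 W
P_out = 18.1×746 = 13503 W
Losses = P_in − P_out = 16536 − 13503 = 3033 W

3.03 kW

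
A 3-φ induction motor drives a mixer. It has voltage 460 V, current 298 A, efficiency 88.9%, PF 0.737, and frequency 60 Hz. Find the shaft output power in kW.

P_in = √3·V·I·cosφ = 1.732 × 460 × 298 × 0.737 = 174980 W
P_out = η·P_in = 0.889 × 174980 = 155557 W

156 kW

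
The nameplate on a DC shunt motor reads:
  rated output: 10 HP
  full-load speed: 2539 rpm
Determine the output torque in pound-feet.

20.7 lb·ft

P_out = 10 × 746 = 7460 W
ω = 2π × 2539/60 = 265.9 rad/s
τ = P_out/ω = 7460/265.9 = 28.06 N·m
In lb·ft: 28.06/1.356 = 20.7 lb·ft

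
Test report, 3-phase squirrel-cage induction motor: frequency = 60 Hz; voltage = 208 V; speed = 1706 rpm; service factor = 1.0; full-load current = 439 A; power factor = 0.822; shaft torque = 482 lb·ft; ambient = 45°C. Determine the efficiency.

τ = 482 lb·ft × 1.356 = 653.6 N·m
ω = 2π × 1706/60 = 178.7 rad/s; P_out = τω = 653.6 × 178.7 = 116798 W
P_in = √3·V_L·I_L·cosφ = 1.732 × 208 × 439 × 0.822 = 130001 W
η = P_out / P_in = 116798 / 130001 = 0.898 = 89.8%

89.8 %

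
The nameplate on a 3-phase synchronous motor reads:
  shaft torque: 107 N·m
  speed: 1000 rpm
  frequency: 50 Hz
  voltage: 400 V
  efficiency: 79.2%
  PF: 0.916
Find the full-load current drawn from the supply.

ω = 2π×1000/60 = 104.7 rad/s; P_out = τω = 107 × 104.7 = 11203 W
P_in = P_out / η = 11203 / 0.792 = 14145 W
I_L = P_in / (√3·V_L·cosφ) = 14145 / (1.732 × 400 × 0.916) = 22.3 A

22.3 A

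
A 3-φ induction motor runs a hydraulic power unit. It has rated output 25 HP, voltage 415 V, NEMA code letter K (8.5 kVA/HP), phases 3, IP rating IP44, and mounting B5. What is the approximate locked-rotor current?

296 A

S_LR = 8.5 × 25 = 212.5 kVA
I_LR = S_LR/(√3·V_L) = 212500/(1.732×415) = 296 A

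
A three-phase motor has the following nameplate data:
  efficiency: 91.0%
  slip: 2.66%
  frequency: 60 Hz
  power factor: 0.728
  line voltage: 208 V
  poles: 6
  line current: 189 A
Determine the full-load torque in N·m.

P_in = √3·V·I·cosφ = 1.732 × 208 × 189 × 0.728 = 49568 W
P_out = η·P_in = 0.91 × 49568 = 45107 W
n_s = 120×60/6 = 1200 rpm; n = 1200×(1−0.0266) = 1168 rpm
ω = 2π×1168/60 = 122.3 rad/s
τ = P_out/ω = 45107/122.3 = 369 N·m

369 N·m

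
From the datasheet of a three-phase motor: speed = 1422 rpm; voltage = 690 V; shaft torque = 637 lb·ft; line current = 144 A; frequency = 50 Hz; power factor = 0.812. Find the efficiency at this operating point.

τ = 637 lb·ft × 1.356 = 863.8 N·m
ω = 2π × 1422/60 = 148.9 rad/s; P_out = τω = 863.8 × 148.9 = 128620 W
P_in = √3·V_L·I_L·cosφ = 1.732 × 690 × 144 × 0.812 = 139738 W
η = P_out / P_in = 128620 / 139738 = 0.920 = 92.0%

92.0 %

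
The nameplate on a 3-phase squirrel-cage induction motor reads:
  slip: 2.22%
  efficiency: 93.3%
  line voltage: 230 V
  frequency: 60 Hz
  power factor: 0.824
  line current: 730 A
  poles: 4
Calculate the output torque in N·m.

P_in = √3·V·I·cosφ = 1.732 × 230 × 730 × 0.824 = 239622 W
P_out = η·P_in = 0.933 × 239622 = 223567 W
n_s = 120×60/4 = 1800 rpm; n = 1800×(1−0.0222) = 1760 rpm
ω = 2π×1760/60 = 184.3 rad/s
τ = P_out/ω = 223567/184.3 = 1210 N·m

1210 N·m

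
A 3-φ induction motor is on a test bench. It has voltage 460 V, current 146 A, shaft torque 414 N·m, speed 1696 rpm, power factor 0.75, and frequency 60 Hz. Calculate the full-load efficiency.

ω = 2π × 1696/60 = 177.6 rad/s; P_out = τω = 414 × 177.6 = 73526 W
P_in = √3·V_L·I_L·cosφ = 1.732 × 460 × 146 × 0.75 = 87241 W
η = P_out / P_in = 73526 / 87241 = 0.843 = 84.3%

84.3 %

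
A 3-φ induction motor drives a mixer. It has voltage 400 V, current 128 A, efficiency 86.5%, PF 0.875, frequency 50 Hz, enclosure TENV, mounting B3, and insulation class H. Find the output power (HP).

90 HP

P_in = √3·V·I·cosφ = 1.732 × 400 × 128 × 0.875 = 77594 W
P_out = η·P_in = 0.865 × 77594 = 67119 W
= 67119/746 = 90 HP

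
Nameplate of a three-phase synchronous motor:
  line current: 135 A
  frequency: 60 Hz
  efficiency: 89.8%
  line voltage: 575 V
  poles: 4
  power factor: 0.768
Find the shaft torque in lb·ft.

P_in = √3·V·I·cosφ = 1.732 × 575 × 135 × 0.768 = 103255 W
P_out = η·P_in = 0.898 × 103255 = 92723 W
n = n_s = 120×60/4 = 1800 rpm (synchronous)
ω = 2π×1800/60 = 188.5 rad/s
τ = P_out/ω = 92723/188.5 = 491.9 N·m
In lb·ft: 491.9/1.356 = 363 lb·ft

363 lb·ft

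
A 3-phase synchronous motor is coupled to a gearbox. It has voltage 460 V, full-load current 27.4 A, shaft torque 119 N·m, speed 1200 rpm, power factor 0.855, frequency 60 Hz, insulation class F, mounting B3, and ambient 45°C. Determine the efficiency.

80.1 %

ω = 2π × 1200/60 = 125.7 rad/s; P_out = τω = 119 × 125.7 = 14958 W
P_in = √3·V_L·I_L·cosφ = 1.732 × 460 × 27.4 × 0.855 = 18665 W
η = P_out / P_in = 14958 / 18665 = 0.801 = 80.1%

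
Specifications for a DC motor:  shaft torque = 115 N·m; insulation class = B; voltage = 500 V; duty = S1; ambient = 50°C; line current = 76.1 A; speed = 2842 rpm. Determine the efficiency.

89.9 %

ω = 2π × 2842/60 = 297.6 rad/s; P_out = τω = 115 × 297.6 = 34224 W
P_in = V·I = 500 × 76.1 = 38050 W
η = P_out / P_in = 34224 / 38050 = 0.899 = 89.9%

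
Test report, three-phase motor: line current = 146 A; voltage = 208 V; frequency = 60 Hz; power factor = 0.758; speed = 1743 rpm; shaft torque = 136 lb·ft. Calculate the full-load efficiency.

84.4 %

τ = 136 lb·ft × 1.356 = 184.4 N·m
ω = 2π × 1743/60 = 182.5 rad/s; P_out = τω = 184.4 × 182.5 = 33653 W
P_in = √3·V_L·I_L·cosφ = 1.732 × 208 × 146 × 0.758 = 39869 W
η = P_out / P_in = 33653 / 39869 = 0.844 = 84.4%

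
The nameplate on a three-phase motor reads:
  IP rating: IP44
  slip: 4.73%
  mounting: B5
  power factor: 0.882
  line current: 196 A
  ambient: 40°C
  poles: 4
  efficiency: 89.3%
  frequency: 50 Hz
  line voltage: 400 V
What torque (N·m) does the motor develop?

P_in = √3·V·I·cosφ = 1.732 × 400 × 196 × 0.882 = 119766 W
P_out = η·P_in = 0.893 × 119766 = 106951 W
n_s = 120×50/4 = 1500 rpm; n = 1500×(1−0.0473) = 1429 rpm
ω = 2π×1429/60 = 149.6 rad/s
τ = P_out/ω = 106951/149.6 = 715 N·m

715 N·m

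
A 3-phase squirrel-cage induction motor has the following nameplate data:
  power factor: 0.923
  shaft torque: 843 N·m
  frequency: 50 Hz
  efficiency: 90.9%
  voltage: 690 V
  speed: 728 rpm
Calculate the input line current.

64.1 A

ω = 2π×728/60 = 76.24 rad/s; P_out = τω = 843 × 76.24 = 64270 W
P_in = P_out / η = 64270 / 0.909 = 70704 W
I_L = P_in / (√3·V_L·cosφ) = 70704 / (1.732 × 690 × 0.923) = 64.1 A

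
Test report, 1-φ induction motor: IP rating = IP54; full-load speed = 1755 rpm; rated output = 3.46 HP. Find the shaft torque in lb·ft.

10.4 lb·ft

P_out = 3.46 × 746 = 2581 W
ω = 2π × 1755/60 = 183.8 rad/s
τ = P_out/ω = 2581/183.8 = 14.04 N·m
In lb·ft: 14.04/1.356 = 10.4 lb·ft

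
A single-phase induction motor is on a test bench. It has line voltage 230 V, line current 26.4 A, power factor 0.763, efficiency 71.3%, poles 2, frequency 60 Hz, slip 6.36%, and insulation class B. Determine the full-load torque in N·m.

P_in = V·I·cosφ = 230 × 26.4 × 0.763 = 4633 W
P_out = η·P_in = 0.713 × 4633 = 3303 W
n_s = 120×60/2 = 3600 rpm; n = 3600×(1−0.0636) = 3371 rpm
ω = 2π×3371/60 = 353 rad/s
τ = P_out/ω = 3303/353 = 9.36 N·m

9.36 N·m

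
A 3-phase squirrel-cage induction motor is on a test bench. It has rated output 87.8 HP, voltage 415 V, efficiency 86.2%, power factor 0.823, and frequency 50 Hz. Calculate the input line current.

128 A

P_out = 87.8 × 746 = 65499 W
P_in = P_out / η = 65499 / 0.862 = 75985 W
I_L = P_in / (√3·V_L·cosφ) = 75985 / (1.732 × 415 × 0.823) = 128 A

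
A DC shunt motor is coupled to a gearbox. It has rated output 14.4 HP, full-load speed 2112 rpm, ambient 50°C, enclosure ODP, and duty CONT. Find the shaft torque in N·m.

P_out = 14.4 × 746 = 10742 W
ω = 2π × 2112/60 = 221.2 rad/s
τ = P_out/ω = 10742/221.2 = 48.6 N·m

48.6 N·m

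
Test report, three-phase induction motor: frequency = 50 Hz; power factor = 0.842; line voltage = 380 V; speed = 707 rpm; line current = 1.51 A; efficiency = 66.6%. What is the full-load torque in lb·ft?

5.55 lb·ft

P_in = √3·V·I·cosφ = 1.732 × 380 × 1.51 × 0.842 = 837 W
P_out = η·P_in = 0.666 × 837 = 557 W
n = 707 rpm
ω = 2π×707/60 = 74.04 rad/s
τ = P_out/ω = 557/74.04 = 7.523 N·m
In lb·ft: 7.523/1.356 = 5.55 lb·ft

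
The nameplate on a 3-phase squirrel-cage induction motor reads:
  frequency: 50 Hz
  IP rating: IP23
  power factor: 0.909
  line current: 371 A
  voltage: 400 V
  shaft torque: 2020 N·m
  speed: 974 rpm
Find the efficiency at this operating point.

88.2 %

ω = 2π × 974/60 = 102 rad/s; P_out = τω = 2020 × 102 = 206040 W
P_in = √3·V_L·I_L·cosφ = 1.732 × 400 × 371 × 0.909 = 233639 W
η = P_out / P_in = 206040 / 233639 = 0.882 = 88.2%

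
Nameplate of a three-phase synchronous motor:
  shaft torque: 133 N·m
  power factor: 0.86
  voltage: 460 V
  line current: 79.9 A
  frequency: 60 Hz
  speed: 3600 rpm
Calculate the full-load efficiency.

ω = 2π × 3600/60 = 377 rad/s; P_out = τω = 133 × 377 = 50141 W
P_in = √3·V_L·I_L·cosφ = 1.732 × 460 × 79.9 × 0.86 = 54746 W
η = P_out / P_in = 50141 / 54746 = 0.916 = 91.6%

91.6 %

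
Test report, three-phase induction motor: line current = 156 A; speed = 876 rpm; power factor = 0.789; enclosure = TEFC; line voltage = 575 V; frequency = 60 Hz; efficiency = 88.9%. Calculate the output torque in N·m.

P_in = √3·V·I·cosφ = 1.732 × 575 × 156 × 0.789 = 122579 W
P_out = η·P_in = 0.889 × 122579 = 108973 W
n = 876 rpm
ω = 2π×876/60 = 91.73 rad/s
τ = P_out/ω = 108973/91.73 = 1190 N·m

1190 N·m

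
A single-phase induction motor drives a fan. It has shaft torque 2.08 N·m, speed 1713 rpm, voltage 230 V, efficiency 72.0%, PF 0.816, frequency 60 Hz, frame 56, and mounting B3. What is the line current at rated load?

2.76 A

ω = 2π×1713/60 = 179.4 rad/s; P_out = τω = 2.08 × 179.4 = 373 W
P_in = P_out / η = 373 / 0.720 = 518 W
I = P_in / (V·cosφ) = 518 / (230 × 0.816) = 2.76 A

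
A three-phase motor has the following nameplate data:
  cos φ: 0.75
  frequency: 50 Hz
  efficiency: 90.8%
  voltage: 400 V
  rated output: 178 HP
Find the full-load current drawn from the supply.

P_out = 178 × 746 = 132788 W
P_in = P_out / η = 132788 / 0.908 = 146242 W
I_L = P_in / (√3·V_L·cosφ) = 146242 / (1.732 × 400 × 0.75) = 281 A

281 A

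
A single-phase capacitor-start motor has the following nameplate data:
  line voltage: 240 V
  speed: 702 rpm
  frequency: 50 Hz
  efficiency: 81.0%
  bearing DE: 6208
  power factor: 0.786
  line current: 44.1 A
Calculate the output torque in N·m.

91.7 N·m

P_in = V·I·cosφ = 240 × 44.1 × 0.786 = 8319 W
P_out = η·P_in = 0.81 × 8319 = 6738 W
n = 702 rpm
ω = 2π×702/60 = 73.51 rad/s
τ = P_out/ω = 6738/73.51 = 91.7 N·m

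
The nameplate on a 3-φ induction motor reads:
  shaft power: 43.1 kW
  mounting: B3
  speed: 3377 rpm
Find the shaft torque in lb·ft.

ω = 2π × 3377/60 = 353.6 rad/s
τ = P/ω = 43100/353.6 = 121.9 N·m
In lb·ft: 121.9/1.356 = 89.9 lb·ft

89.9 lb·ft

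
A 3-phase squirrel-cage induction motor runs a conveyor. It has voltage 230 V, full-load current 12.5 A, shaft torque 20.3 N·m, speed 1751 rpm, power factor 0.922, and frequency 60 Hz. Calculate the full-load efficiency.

ω = 2π × 1751/60 = 183.4 rad/s; P_out = τω = 20.3 × 183.4 = 3723 W
P_in = √3·V_L·I_L·cosφ = 1.732 × 230 × 12.5 × 0.922 = 4591 W
η = P_out / P_in = 3723 / 4591 = 0.811 = 81.1%

81.1 %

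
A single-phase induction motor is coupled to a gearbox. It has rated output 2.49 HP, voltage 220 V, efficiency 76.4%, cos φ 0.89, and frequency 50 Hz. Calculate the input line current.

P_out = 2.49 × 746 = 1858 W
P_in = P_out / η = 1858 / 0.764 = 2432 W
I = P_in / (V·cosφ) = 2432 / (220 × 0.89) = 12.4 A

12.4 A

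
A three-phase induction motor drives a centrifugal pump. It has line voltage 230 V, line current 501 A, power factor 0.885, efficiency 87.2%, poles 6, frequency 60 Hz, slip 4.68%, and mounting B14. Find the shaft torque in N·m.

P_in = √3·V·I·cosφ = 1.732 × 230 × 501 × 0.885 = 176627 W
P_out = η·P_in = 0.872 × 176627 = 154019 W
n_s = 120×60/6 = 1200 rpm; n = 1200×(1−0.0468) = 1144 rpm
ω = 2π×1144/60 = 119.8 rad/s
τ = P_out/ω = 154019/119.8 = 1290 N·m

1290 N·m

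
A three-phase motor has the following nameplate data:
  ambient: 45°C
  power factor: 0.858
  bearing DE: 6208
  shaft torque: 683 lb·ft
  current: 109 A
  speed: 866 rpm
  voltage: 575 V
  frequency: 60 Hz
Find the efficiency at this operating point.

τ = 683 lb·ft × 1.356 = 926.1 N·m
ω = 2π × 866/60 = 90.69 rad/s; P_out = τω = 926.1 × 90.69 = 83988 W
P_in = √3·V_L·I_L·cosφ = 1.732 × 575 × 109 × 0.858 = 93139 W
η = P_out / P_in = 83988 / 93139 = 0.902 = 90.2%

90.2 %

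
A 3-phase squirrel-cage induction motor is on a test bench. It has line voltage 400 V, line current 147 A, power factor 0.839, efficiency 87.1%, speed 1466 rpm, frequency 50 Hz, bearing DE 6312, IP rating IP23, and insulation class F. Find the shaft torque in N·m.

485 N·m

P_in = √3·V·I·cosφ = 1.732 × 400 × 147 × 0.839 = 85445 W
P_out = η·P_in = 0.871 × 85445 = 74423 W
n = 1466 rpm
ω = 2π×1466/60 = 153.5 rad/s
τ = P_out/ω = 74423/153.5 = 485 N·m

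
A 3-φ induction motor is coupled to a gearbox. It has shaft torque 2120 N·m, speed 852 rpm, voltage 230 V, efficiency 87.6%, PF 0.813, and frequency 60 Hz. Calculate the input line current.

667 A

ω = 2π×852/60 = 89.22 rad/s; P_out = τω = 2120 × 89.22 = 189146 W
P_in = P_out / η = 189146 / 0.876 = 215920 W
I_L = P_in / (√3·V_L·cosφ) = 215920 / (1.732 × 230 × 0.813) = 667 A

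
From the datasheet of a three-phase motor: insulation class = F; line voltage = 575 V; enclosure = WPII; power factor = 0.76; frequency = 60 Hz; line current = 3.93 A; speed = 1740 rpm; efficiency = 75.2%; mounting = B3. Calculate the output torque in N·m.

12.3 N·m

P_in = √3·V·I·cosφ = 1.732 × 575 × 3.93 × 0.76 = 2975 W
P_out = η·P_in = 0.752 × 2975 = 2237 W
n = 1740 rpm
ω = 2π×1740/60 = 182.2 rad/s
τ = P_out/ω = 2237/182.2 = 12.3 N·m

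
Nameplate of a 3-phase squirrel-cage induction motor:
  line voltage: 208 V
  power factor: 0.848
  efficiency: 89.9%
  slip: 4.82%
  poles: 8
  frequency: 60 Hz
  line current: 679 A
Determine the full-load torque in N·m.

P_in = √3·V·I·cosφ = 1.732 × 208 × 679 × 0.848 = 207433 W
P_out = η·P_in = 0.899 × 207433 = 186482 W
n_s = 120×60/8 = 900 rpm; n = 900×(1−0.0482) = 857 rpm
ω = 2π×857/60 = 89.74 rad/s
τ = P_out/ω = 186482/89.74 = 2080 N·m

2080 N·m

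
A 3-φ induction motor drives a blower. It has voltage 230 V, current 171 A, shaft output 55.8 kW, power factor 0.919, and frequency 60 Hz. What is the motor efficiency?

P_out = 55.8 kW = 55800 W
P_in = √3·V_L·I_L·cosφ = 1.732 × 230 × 171 × 0.919 = 62602 W
η = P_out / P_in = 55800 / 62602 = 0.891 = 89.1%

89.1 %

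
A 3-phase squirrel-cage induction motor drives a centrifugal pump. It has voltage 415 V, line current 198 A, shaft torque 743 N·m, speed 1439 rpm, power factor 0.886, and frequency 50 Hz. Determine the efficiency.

ω = 2π × 1439/60 = 150.7 rad/s; P_out = τω = 743 × 150.7 = 111970 W
P_in = √3·V_L·I_L·cosφ = 1.732 × 415 × 198 × 0.886 = 126094 W
η = P_out / P_in = 111970 / 126094 = 0.888 = 88.8%

88.8 %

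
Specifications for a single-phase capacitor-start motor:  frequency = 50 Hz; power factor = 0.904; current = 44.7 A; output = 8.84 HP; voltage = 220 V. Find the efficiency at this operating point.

P_out = 8.84 × 746 = 6595 W
P_in = V·I·cosφ = 220 × 44.7 × 0.904 = 8890 W
η = P_out / P_in = 6595 / 8890 = 0.742 = 74.2%

74.2 %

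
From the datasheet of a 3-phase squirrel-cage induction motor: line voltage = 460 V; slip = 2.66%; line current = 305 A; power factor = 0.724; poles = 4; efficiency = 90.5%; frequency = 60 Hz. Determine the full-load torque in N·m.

868 N·m

P_in = √3·V·I·cosφ = 1.732 × 460 × 305 × 0.724 = 175932 W
P_out = η·P_in = 0.905 × 175932 = 159218 W
n_s = 120×60/4 = 1800 rpm; n = 1800×(1−0.0266) = 1752 rpm
ω = 2π×1752/60 = 183.5 rad/s
τ = P_out/ω = 159218/183.5 = 868 N·m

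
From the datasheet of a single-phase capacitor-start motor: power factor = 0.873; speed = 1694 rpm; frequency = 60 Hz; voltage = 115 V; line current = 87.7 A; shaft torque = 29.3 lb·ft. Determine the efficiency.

80.0 %

τ = 29.3 lb·ft × 1.356 = 39.73 N·m
ω = 2π × 1694/60 = 177.4 rad/s; P_out = τω = 39.73 × 177.4 = 7048 W
P_in = V·I·cosφ = 115 × 87.7 × 0.873 = 8805 W
η = P_out / P_in = 7048 / 8805 = 0.800 = 80.0%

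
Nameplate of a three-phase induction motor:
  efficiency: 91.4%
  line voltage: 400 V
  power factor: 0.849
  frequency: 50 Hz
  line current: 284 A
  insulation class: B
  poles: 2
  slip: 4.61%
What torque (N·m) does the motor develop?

509 N·m

P_in = √3·V·I·cosφ = 1.732 × 400 × 284 × 0.849 = 167045 W
P_out = η·P_in = 0.914 × 167045 = 152679 W
n_s = 120×50/2 = 3000 rpm; n = 3000×(1−0.0461) = 2862 rpm
ω = 2π×2862/60 = 299.7 rad/s
τ = P_out/ω = 152679/299.7 = 509 N·m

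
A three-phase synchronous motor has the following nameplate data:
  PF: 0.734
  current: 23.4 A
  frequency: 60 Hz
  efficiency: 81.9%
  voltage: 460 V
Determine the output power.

P_in = √3·V·I·cosφ = 1.732 × 460 × 23.4 × 0.734 = 13684 W
P_out = η·P_in = 0.819 × 13684 = 11207 W

11.2 kW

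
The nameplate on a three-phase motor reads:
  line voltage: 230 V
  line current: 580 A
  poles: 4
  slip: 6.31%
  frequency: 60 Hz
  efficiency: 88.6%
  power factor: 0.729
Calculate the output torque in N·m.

P_in = √3·V·I·cosφ = 1.732 × 230 × 580 × 0.729 = 168435 W
P_out = η·P_in = 0.886 × 168435 = 149233 W
n_s = 120×60/4 = 1800 rpm; n = 1800×(1−0.0631) = 1686 rpm
ω = 2π×1686/60 = 176.6 rad/s
τ = P_out/ω = 149233/176.6 = 845 N·m

845 N·m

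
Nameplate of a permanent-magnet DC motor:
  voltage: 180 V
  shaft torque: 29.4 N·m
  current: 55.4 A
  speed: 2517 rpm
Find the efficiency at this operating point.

ω = 2π × 2517/60 = 263.6 rad/s; P_out = τω = 29.4 × 263.6 = 7750 W
P_in = V·I = 180 × 55.4 = 9972 W
η = P_out / P_in = 7750 / 9972 = 0.777 = 77.7%

77.7 %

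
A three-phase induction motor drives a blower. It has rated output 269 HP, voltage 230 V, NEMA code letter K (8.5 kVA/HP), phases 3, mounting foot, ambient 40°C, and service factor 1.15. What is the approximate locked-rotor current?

S_LR = 8.5 × 269 = 2286.5 kVA
I_LR = S_LR/(√3·V_L) = 2286500/(1.732×230) = 5740 A

5740 A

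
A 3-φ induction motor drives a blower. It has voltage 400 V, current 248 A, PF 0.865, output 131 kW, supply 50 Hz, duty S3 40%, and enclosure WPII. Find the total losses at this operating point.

P_in = √3·V·I·cosφ = 1.732×400×248×0.865 = 148619 W
P_out = 131000 W
Losses = P_in − P_out = 148619 − 131000 = 17619 W

17600 W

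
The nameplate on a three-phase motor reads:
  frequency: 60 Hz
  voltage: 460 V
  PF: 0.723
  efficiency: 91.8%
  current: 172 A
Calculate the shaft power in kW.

P_in = √3·V·I·cosφ = 1.732 × 460 × 172 × 0.723 = 99077 W
P_out = η·P_in = 0.918 × 99077 = 90953 W

91 kW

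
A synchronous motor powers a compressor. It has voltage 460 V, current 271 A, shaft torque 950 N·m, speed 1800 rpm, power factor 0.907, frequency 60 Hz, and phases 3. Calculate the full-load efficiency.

ω = 2π × 1800/60 = 188.5 rad/s; P_out = τω = 950 × 188.5 = 179075 W
P_in = √3·V_L·I_L·cosφ = 1.732 × 460 × 271 × 0.907 = 195831 W
η = P_out / P_in = 179075 / 195831 = 0.914 = 91.4%

91.4 %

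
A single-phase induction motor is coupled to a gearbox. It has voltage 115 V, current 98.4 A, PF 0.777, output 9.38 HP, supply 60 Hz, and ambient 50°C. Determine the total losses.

1.8 kW

P_in = V·I·cosφ = 115×98.4×0.777 = 8793 W
P_out = 9.38×746 = 6997 W
Losses = P_in − P_out = 8793 − 6997 = 1796 W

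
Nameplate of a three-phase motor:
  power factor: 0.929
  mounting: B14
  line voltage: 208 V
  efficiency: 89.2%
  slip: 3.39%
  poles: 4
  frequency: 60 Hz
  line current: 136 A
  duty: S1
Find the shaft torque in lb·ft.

P_in = √3·V·I·cosφ = 1.732 × 208 × 136 × 0.929 = 45516 W
P_out = η·P_in = 0.892 × 45516 = 40600 W
n_s = 120×60/4 = 1800 rpm; n = 1800×(1−0.0339) = 1739 rpm
ω = 2π×1739/60 = 182.1 rad/s
τ = P_out/ω = 40600/182.1 = 223 N·m
In lb·ft: 223/1.356 = 164 lb·ft

164 lb·ft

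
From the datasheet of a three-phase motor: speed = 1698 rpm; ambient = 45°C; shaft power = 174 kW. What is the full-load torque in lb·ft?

722 lb·ft

ω = 2π × 1698/60 = 177.8 rad/s
τ = P/ω = 174000/177.8 = 978.6 N·m
In lb·ft: 978.6/1.356 = 722 lb·ft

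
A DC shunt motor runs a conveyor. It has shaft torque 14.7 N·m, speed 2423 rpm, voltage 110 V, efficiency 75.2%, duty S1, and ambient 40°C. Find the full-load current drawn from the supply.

ω = 2π×2423/60 = 253.7 rad/s; P_out = τω = 14.7 × 253.7 = 3729 W
P_in = P_out / η = 3729 / 0.752 = 4959 W
I = P_in / V = 4959 / 110 = 45.1 A

45.1 A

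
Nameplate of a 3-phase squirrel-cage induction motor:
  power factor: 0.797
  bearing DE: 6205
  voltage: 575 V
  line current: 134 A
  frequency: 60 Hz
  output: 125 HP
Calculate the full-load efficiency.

87.7 %

P_out = 125 × 746 = 93250 W
P_in = √3·V_L·I_L·cosφ = 1.732 × 575 × 134 × 0.797 = 106360 W
η = P_out / P_in = 93250 / 106360 = 0.877 = 87.7%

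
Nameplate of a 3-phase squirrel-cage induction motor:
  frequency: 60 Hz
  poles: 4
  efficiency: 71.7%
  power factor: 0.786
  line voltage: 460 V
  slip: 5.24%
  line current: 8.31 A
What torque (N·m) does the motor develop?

20.9 N·m

P_in = √3·V·I·cosφ = 1.732 × 460 × 8.31 × 0.786 = 5204 W
P_out = η·P_in = 0.717 × 5204 = 3731 W
n_s = 120×60/4 = 1800 rpm; n = 1800×(1−0.0524) = 1706 rpm
ω = 2π×1706/60 = 178.7 rad/s
τ = P_out/ω = 3731/178.7 = 20.9 N·m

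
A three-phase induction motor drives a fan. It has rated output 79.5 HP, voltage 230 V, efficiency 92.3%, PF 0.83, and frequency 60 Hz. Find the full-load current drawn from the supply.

194 A

P_out = 79.5 × 746 = 59307 W
P_in = P_out / η = 59307 / 0.923 = 64255 W
I_L = P_in / (√3·V_L·cosφ) = 64255 / (1.732 × 230 × 0.83) = 194 A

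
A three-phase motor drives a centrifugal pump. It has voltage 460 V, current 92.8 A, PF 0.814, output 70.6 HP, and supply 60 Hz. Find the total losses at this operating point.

7520 W

P_in = √3·V·I·cosφ = 1.732×460×92.8×0.814 = 60184 W
P_out = 70.6×746 = 52668 W
Losses = P_in − P_out = 60184 − 52668 = 7516 W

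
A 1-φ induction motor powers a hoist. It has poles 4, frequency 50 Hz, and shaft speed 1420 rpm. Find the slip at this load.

5.33 %

n_s = 120f/p = 120×50/4 = 1500 rpm
s = (n_s − n)/n_s = (1500 − 1420)/1500 = 0.0533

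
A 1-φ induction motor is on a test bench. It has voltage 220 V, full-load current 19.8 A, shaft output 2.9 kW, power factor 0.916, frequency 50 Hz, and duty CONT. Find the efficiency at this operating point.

72.7 %

P_out = 2.9 kW = 2900 W
P_in = V·I·cosφ = 220 × 19.8 × 0.916 = 3990 W
η = P_out / P_in = 2900 / 3990 = 0.727 = 72.7%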